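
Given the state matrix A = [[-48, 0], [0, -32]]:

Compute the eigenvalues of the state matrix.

For diagonal matrix, eigenvalues are diagonal entries: λ₁ = -48, λ₂ = -32.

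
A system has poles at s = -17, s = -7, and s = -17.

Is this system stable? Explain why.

All poles are in the left half-plane. System is stable.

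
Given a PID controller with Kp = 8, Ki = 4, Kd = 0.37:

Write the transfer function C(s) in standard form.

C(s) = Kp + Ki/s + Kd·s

Substituting values: C(s) = 8 + 4/s + 0.37s = (0.37s² + 8s + 4)/s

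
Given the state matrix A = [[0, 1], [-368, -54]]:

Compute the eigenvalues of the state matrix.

det(A - λI) = λ² - (-54)λ + 368 = (λ - (-8))(λ - (-46)). Eigenvalues: -8, -46.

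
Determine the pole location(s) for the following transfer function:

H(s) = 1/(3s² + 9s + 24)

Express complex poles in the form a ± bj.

Discriminant = 9² - 4×3×24 = 81 - 288 = -207 < 0, so the poles are a complex conjugate pair s = (-9 ± j√207)/(2×3). Real part = -9/(2×3) = -9/6 = -1.5; imaginary part = ±√207/(2×3) ≈ 2.3979. Poles: s = -1.5 ± 2.3979j.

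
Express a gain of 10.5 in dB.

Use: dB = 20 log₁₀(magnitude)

dB = 20 log₁₀(10.5) = 20.4 dB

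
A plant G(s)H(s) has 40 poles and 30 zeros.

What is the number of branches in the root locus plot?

Root locus has n branches where n = number of poles = 40.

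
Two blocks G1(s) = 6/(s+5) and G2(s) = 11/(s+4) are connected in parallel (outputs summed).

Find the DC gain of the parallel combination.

Parallel: G_eq = G1 + G2. DC gain = G1(0) + G2(0) = 6/5 + 11/4 = 1.2 + 2.75 = 3.95.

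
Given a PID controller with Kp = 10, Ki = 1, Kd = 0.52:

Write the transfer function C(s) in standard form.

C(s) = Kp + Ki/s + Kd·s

Substituting values: C(s) = 10 + 1/s + 0.52s = (0.52s² + 10s + 1)/s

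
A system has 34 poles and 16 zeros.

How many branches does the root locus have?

Root locus has n branches where n = number of poles = 34.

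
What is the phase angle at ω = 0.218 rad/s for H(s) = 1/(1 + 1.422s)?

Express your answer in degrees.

Phase = -arctan(ωτ) = -arctan(0.218 × 1.422) = -17.2°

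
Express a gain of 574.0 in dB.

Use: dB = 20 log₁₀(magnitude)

dB = 20 log₁₀(574.0) = 55.2 dB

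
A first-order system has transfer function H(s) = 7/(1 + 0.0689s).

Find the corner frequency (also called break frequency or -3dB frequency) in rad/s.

Corner frequency = 1/τ = 1/0.0689 = 14.514 rad/s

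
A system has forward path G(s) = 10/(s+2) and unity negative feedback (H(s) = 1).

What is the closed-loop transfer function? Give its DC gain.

T(s) = G/(1+GH) = [10/(s+2)] / [1 + 10/(s+2)] = 10/(s+2+10) = 10/(s+12). DC gain = 10/12 = 0.8333.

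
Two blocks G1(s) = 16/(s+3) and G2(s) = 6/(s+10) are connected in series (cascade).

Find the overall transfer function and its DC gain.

Series: multiply transfer functions. G_eq = 16/(s+3) × 6/(s+10) = 96/((s+3)(s+10)). DC gain = 96/(3×10) = 3.2.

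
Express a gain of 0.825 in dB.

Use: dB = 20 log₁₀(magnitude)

dB = 20 log₁₀(0.825) = -1.7 dB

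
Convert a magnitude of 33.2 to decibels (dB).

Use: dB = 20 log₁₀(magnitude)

dB = 20 log₁₀(33.2) = 30.4 dB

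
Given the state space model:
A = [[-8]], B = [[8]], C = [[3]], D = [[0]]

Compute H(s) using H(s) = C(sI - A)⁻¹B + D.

(sI - A)⁻¹ = 1/(s + 8). H(s) = 3 × 8/(s + 8) + 0 = 24/(s + 8).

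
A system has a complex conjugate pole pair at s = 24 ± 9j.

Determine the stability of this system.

Real part of poles is 24 (> 0, right half-plane). Unstable.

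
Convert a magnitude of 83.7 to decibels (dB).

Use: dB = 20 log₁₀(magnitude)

dB = 20 log₁₀(83.7) = 38.5 dB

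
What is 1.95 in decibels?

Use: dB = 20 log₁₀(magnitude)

dB = 20 log₁₀(1.95) = 5.8 dB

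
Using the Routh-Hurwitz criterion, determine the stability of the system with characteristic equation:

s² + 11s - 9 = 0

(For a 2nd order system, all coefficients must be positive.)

Coefficients: 1, 11, -9. c=-9 not positive, so system is unstable.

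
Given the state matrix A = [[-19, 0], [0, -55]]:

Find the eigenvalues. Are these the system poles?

For diagonal matrix, eigenvalues are diagonal entries: λ₁ = -19, λ₂ = -55. Eigenvalues of A = system poles.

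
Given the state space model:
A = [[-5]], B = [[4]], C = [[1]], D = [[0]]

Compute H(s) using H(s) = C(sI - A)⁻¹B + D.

(sI - A)⁻¹ = 1/(s + 5). H(s) = 1 × 4/(s + 5) + 0 = 4/(s + 5).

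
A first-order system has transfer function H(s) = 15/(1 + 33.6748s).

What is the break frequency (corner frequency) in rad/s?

Corner frequency = 1/τ = 1/33.6748 = 0.03 rad/s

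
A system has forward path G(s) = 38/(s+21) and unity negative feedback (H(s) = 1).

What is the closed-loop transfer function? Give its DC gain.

T(s) = G/(1+GH) = [38/(s+21)] / [1 + 38/(s+21)] = 38/(s+21+38) = 38/(s+59). DC gain = 38/59 = 0.6441.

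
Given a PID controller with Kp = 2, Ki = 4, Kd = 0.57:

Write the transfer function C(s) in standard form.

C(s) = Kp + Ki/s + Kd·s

Substituting values: C(s) = 2 + 4/s + 0.57s = (0.57s² + 2s + 4)/s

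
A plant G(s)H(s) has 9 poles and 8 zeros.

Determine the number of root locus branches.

Root locus has n branches where n = number of poles = 9.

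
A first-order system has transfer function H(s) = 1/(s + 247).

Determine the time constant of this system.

For H(s) = 1/(s + 1/τ), the pole is at -1/τ = -247, so τ = 1/247 = 0.0040 s.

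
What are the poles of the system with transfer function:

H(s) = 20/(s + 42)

Pole is where denominator = 0: s + 42 = 0, so s = -42.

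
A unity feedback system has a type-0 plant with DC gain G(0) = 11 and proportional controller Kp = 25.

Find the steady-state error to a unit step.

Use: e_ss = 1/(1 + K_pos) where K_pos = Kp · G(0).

K_pos = Kp · G(0) = 25 × 11 = 275. e_ss = 1/(1 + 275) = 0.0036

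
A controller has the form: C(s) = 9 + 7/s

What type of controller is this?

This is a Proportional-Integral (PI) controller.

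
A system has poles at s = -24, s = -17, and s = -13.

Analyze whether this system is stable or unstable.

All poles are in the left half-plane. System is stable.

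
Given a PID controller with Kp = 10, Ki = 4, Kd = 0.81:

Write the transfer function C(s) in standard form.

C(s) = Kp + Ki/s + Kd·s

Substituting values: C(s) = 10 + 4/s + 0.81s = (0.81s² + 10s + 4)/s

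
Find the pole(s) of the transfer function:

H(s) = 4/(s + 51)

Pole is where denominator = 0: s + 51 = 0, so s = -51.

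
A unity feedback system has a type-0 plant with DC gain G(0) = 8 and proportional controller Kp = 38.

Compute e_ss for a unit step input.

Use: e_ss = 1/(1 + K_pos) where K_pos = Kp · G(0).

K_pos = Kp · G(0) = 38 × 8 = 304. e_ss = 1/(1 + 304) = 0.0033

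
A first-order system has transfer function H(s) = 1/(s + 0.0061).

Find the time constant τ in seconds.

For H(s) = 1/(s + 1/τ), the pole is at -1/τ = -0.0061, so τ = 1/0.0061 = 163.9 s.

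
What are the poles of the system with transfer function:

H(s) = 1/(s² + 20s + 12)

Discriminant = 20² - 4×1×12 = 400 - 48 = 352 > 0, so two distinct real poles. Using quadratic formula: s = (-20 ± √352)/(2×1) = (-20 ± √352)/2, with √352 ≈ 18.7617. s₁ ≈ -0.6192, s₂ ≈ -19.3808. Poles: s₁ = -0.6192, s₂ = -19.3808.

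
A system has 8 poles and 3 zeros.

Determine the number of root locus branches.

Root locus has n branches where n = number of poles = 8.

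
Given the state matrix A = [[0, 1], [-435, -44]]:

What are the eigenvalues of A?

det(A - λI) = λ² - (-44)λ + 435 = (λ - (-29))(λ - (-15)). Eigenvalues: -29, -15.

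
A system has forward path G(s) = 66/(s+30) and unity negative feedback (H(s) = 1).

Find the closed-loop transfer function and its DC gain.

T(s) = G/(1+GH) = [66/(s+30)] / [1 + 66/(s+30)] = 66/(s+30+66) = 66/(s+96). DC gain = 66/96 = 0.6875.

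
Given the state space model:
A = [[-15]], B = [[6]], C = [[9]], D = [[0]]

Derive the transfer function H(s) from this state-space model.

(sI - A)⁻¹ = 1/(s + 15). H(s) = 9 × 6/(s + 15) + 0 = 54/(s + 15).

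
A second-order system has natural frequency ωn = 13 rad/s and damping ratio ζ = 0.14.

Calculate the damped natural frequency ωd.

ωd = ωn√(1 - ζ²) = 13√(1 - 0.14²) = 12.87 rad/s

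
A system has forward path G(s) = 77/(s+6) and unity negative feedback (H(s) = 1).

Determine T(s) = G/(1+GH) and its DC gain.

T(s) = G/(1+GH) = [77/(s+6)] / [1 + 77/(s+6)] = 77/(s+6+77) = 77/(s+83). DC gain = 77/83 = 0.9277.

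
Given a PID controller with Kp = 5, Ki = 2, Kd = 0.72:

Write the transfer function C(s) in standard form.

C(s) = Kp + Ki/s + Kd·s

Substituting values: C(s) = 5 + 2/s + 0.72s = (0.72s² + 5s + 2)/s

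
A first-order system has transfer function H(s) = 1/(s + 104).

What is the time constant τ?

For H(s) = 1/(s + 1/τ), the pole is at -1/τ = -104, so τ = 1/104 = 0.0096 s.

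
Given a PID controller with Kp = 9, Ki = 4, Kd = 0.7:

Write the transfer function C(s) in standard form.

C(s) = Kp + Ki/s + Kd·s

Substituting values: C(s) = 9 + 4/s + 0.7s = (0.7s² + 9s + 4)/s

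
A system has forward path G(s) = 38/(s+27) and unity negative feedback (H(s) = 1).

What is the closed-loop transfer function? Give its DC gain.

T(s) = G/(1+GH) = [38/(s+27)] / [1 + 38/(s+27)] = 38/(s+27+38) = 38/(s+65). DC gain = 38/65 = 0.5846.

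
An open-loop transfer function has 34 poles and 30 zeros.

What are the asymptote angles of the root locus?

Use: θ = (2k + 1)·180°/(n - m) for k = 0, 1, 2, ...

n - m = 34 - 30 = 4. Angles: θk = (2k + 1)·180°/4 = 45°, 135°, 225°, 315°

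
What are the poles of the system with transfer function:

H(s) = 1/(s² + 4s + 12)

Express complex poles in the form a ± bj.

Discriminant = 4² - 4×1×12 = 16 - 48 = -32 < 0, so the poles are a complex conjugate pair s = (-4 ± j√32)/(2×1). Real part = -4/(2×1) = -4/2 = -2; imaginary part = ±√32/(2×1) ≈ 2.8284. Poles: s = -2 ± 2.8284j.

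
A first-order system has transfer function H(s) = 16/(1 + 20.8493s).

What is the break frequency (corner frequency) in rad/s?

Corner frequency = 1/τ = 1/20.8493 = 0.048 rad/s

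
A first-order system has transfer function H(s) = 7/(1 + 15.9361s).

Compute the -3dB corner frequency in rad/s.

Corner frequency = 1/τ = 1/15.9361 = 0.063 rad/s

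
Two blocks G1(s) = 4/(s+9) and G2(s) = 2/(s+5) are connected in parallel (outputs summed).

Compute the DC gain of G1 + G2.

Parallel: G_eq = G1 + G2. DC gain = G1(0) + G2(0) = 4/9 + 2/5 = 0.4444 + 0.4 = 0.8444.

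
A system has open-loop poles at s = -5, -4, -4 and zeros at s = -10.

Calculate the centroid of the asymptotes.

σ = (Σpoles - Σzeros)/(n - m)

σ = (Σpoles - Σzeros)/(n - m) = (-13 - (-10))/(3 - 1) = -3/2 = -1.5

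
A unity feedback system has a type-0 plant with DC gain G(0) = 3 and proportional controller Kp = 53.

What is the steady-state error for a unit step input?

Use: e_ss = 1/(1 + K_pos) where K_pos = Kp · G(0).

K_pos = Kp · G(0) = 53 × 3 = 159. e_ss = 1/(1 + 159) = 0.00625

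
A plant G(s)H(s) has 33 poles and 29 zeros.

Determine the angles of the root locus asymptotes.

n - m = 33 - 29 = 4. Angles: θk = (2k + 1)·180°/4 = 45°, 135°, 225°, 315°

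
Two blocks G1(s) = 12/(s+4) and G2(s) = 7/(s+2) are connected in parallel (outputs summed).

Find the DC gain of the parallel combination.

Parallel: G_eq = G1 + G2. DC gain = G1(0) + G2(0) = 12/4 + 7/2 = 3 + 3.5 = 6.5.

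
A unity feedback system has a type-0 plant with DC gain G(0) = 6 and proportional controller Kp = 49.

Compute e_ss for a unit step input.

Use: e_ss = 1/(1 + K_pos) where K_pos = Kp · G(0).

K_pos = Kp · G(0) = 49 × 6 = 294. e_ss = 1/(1 + 294) = 0.0034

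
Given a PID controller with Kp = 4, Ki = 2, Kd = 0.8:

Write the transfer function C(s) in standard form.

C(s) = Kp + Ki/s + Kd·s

Substituting values: C(s) = 4 + 2/s + 0.8s = (0.8s² + 4s + 2)/s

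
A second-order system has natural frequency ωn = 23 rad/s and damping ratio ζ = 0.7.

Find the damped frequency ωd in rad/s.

ωd = ωn√(1 - ζ²) = 23√(1 - 0.7²) = 16.43 rad/s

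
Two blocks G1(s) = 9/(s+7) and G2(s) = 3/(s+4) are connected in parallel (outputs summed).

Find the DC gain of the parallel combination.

Parallel: G_eq = G1 + G2. DC gain = G1(0) + G2(0) = 9/7 + 3/4 = 1.2857 + 0.75 = 2.0357.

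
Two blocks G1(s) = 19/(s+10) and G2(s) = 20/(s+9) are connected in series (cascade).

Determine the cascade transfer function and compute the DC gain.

Series: multiply transfer functions. G_eq = 19/(s+10) × 20/(s+9) = 380/((s+10)(s+9)). DC gain = 380/(10×9) = 4.2222.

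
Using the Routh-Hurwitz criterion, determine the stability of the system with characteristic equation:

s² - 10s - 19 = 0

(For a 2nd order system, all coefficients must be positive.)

Coefficients: 1, -10, -19. b=-10, c=-19 not positive, so system is unstable.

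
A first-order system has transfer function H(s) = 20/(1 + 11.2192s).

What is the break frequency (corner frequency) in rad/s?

Corner frequency = 1/τ = 1/11.2192 = 0.089 rad/s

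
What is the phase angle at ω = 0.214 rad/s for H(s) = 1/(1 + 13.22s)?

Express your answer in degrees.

Phase = -arctan(ωτ) = -arctan(0.214 × 13.22) = -70.5°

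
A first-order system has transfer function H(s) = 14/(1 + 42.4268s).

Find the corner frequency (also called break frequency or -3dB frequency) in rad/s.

Corner frequency = 1/τ = 1/42.4268 = 0.024 rad/s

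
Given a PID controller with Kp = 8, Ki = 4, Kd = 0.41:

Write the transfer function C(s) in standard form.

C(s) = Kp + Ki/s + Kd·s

Substituting values: C(s) = 8 + 4/s + 0.41s = (0.41s² + 8s + 4)/s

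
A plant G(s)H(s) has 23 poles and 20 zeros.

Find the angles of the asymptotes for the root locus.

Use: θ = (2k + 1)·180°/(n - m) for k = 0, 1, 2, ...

n - m = 23 - 20 = 3. Angles: θk = (2k + 1)·180°/3 = 60°, 180°, 300°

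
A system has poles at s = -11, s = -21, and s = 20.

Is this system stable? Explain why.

Pole(s) at s = 20 are not in the left half-plane. System is unstable.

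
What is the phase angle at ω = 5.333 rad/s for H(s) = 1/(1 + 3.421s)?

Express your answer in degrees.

Phase = -arctan(ωτ) = -arctan(5.333 × 3.421) = -86.9°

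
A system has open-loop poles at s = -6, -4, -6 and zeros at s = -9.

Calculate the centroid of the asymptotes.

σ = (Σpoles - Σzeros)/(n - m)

σ = (Σpoles - Σzeros)/(n - m) = (-16 - (-9))/(3 - 1) = -7/2 = -3.5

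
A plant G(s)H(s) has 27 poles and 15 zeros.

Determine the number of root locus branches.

Root locus has n branches where n = number of poles = 27.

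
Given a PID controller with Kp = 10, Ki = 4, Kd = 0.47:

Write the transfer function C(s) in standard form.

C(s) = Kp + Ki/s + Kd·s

Substituting values: C(s) = 10 + 4/s + 0.47s = (0.47s² + 10s + 4)/s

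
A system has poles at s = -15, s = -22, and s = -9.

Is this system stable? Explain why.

All poles are in the left half-plane. System is stable.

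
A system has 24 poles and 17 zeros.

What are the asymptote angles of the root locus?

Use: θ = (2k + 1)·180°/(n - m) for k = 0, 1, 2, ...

n - m = 24 - 17 = 7. Angles: θk = (2k + 1)·180°/7 = 25.71°, 77.14°, 128.57°, 180°, 231.43°, 282.86°, 334.29°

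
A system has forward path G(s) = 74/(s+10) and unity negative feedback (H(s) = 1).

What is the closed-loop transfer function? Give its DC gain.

T(s) = G/(1+GH) = [74/(s+10)] / [1 + 74/(s+10)] = 74/(s+10+74) = 74/(s+84). DC gain = 74/84 = 0.8810.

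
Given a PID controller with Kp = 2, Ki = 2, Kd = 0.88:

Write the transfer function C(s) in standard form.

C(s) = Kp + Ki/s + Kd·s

Substituting values: C(s) = 2 + 2/s + 0.88s = (0.88s² + 2s + 2)/s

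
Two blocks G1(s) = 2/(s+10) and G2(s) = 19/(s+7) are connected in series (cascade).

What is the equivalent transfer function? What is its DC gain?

Series: multiply transfer functions. G_eq = 2/(s+10) × 19/(s+7) = 38/((s+10)(s+7)). DC gain = 38/(10×7) = 0.5429.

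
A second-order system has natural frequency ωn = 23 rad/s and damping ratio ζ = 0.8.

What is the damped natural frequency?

ωd = ωn√(1 - ζ²) = 23√(1 - 0.8²) = 13.8 rad/s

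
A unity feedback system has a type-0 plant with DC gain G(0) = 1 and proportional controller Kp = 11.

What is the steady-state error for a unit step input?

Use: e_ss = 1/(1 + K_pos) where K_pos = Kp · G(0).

K_pos = Kp · G(0) = 11 × 1 = 11. e_ss = 1/(1 + 11) = 0.0833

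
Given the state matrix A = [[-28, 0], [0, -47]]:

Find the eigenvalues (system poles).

For diagonal matrix, eigenvalues are diagonal entries: λ₁ = -28, λ₂ = -47.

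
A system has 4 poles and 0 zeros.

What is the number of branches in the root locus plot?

Root locus has n branches where n = number of poles = 4.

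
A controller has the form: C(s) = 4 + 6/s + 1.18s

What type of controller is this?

This is a Proportional-Integral-Derivative (PID) controller.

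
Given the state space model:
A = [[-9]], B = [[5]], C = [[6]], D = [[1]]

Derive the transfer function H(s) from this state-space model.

(sI - A)⁻¹ = 1/(s + 9). H(s) = 6×5/(s + 9) + 1 = (s + 39)/(s + 9).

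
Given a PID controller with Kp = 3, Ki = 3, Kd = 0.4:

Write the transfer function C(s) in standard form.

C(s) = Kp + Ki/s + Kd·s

Substituting values: C(s) = 3 + 3/s + 0.4s = (0.4s² + 3s + 3)/s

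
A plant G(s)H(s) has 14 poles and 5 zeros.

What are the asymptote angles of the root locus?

n - m = 14 - 5 = 9. Angles: θk = (2k + 1)·180°/9 = 20°, 60°, 100°, 140°, 180°, 220°, 260°, 300°, 340°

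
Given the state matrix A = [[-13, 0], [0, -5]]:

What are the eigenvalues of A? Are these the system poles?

For diagonal matrix, eigenvalues are diagonal entries: λ₁ = -13, λ₂ = -5. Eigenvalues of A = system poles.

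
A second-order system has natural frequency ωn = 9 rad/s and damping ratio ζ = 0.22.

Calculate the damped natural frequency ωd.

ωd = ωn√(1 - ζ²) = 9√(1 - 0.22²) = 8.78 rad/s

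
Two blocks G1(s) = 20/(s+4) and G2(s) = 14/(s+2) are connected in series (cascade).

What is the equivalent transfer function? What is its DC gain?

Series: multiply transfer functions. G_eq = 20/(s+4) × 14/(s+2) = 280/((s+4)(s+2)). DC gain = 280/(4×2) = 35.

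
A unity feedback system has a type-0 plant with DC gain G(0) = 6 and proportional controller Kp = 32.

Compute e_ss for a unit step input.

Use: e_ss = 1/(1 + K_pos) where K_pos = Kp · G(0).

K_pos = Kp · G(0) = 32 × 6 = 192. e_ss = 1/(1 + 192) = 0.0052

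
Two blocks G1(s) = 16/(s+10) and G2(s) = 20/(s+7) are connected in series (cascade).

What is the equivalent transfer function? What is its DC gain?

Series: multiply transfer functions. G_eq = 16/(s+10) × 20/(s+7) = 320/((s+10)(s+7)). DC gain = 320/(10×7) = 4.5714.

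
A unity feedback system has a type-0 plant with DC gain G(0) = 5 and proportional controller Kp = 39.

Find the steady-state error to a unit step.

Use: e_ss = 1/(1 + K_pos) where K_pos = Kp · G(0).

K_pos = Kp · G(0) = 39 × 5 = 195. e_ss = 1/(1 + 195) = 0.0051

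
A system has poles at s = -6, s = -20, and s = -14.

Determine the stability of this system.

All poles are in the left half-plane. System is stable.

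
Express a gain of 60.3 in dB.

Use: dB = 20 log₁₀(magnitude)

dB = 20 log₁₀(60.3) = 35.6 dB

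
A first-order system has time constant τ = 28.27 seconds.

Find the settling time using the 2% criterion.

For first-order system, 2% settling time ≈ 4τ = 4 × 28.27 = 113.08 s.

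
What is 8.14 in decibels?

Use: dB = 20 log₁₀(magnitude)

dB = 20 log₁₀(8.14) = 18.2 dB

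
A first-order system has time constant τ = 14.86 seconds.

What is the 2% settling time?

For first-order system, 2% settling time ≈ 4τ = 4 × 14.86 = 59.44 s.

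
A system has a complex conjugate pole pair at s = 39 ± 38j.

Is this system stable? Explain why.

Real part of poles is 39 (> 0, right half-plane). Unstable.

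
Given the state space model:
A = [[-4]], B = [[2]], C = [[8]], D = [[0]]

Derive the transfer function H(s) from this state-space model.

(sI - A)⁻¹ = 1/(s + 4). H(s) = 8 × 2/(s + 4) + 0 = 16/(s + 4).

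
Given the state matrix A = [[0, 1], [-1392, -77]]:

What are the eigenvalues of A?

det(A - λI) = λ² - (-77)λ + 1392 = (λ - (-29))(λ - (-48)). Eigenvalues: -29, -48.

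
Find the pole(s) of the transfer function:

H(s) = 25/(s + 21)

Pole is where denominator = 0: s + 21 = 0, so s = -21.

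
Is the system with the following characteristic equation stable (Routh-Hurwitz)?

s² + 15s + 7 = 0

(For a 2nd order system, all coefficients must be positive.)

Coefficients: 1, 15, 7. All positive, so system is stable.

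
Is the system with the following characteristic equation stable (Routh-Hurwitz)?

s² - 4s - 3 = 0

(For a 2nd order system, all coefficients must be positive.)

Coefficients: 1, -4, -3. b=-4, c=-3 not positive, so system is unstable.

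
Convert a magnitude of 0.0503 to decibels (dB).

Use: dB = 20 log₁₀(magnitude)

dB = 20 log₁₀(0.0503) = -26.0 dB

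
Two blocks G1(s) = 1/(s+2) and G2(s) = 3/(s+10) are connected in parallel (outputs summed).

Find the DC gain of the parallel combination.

Parallel: G_eq = G1 + G2. DC gain = G1(0) + G2(0) = 1/2 + 3/10 = 0.5 + 0.3 = 0.8.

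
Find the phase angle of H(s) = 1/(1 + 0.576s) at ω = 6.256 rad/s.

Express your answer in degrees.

Phase = -arctan(ωτ) = -arctan(6.256 × 0.576) = -74.5°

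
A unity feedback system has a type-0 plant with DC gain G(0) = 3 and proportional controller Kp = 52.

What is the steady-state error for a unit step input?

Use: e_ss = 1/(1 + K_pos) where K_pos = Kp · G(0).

K_pos = Kp · G(0) = 52 × 3 = 156. e_ss = 1/(1 + 156) = 0.0064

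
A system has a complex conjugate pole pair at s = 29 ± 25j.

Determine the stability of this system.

Real part of poles is 29 (> 0, right half-plane). Unstable.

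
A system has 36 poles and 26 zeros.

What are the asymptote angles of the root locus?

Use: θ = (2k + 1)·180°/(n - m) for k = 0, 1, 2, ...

n - m = 36 - 26 = 10. Angles: θk = (2k + 1)·180°/10 = 18°, 54°, 90°, 126°, 162°, 198°, 234°, 270°, 306°, 342°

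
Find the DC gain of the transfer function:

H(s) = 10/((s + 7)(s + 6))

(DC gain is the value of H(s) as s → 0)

DC gain = H(0) = 10/(7 × 6) = 10/42 = 0.2381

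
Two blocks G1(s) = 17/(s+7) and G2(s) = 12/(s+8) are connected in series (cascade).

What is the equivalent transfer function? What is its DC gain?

Series: multiply transfer functions. G_eq = 17/(s+7) × 12/(s+8) = 204/((s+7)(s+8)). DC gain = 204/(7×8) = 3.6429.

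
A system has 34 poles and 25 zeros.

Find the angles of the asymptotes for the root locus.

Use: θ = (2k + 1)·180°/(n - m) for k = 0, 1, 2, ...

n - m = 34 - 25 = 9. Angles: θk = (2k + 1)·180°/9 = 20°, 60°, 100°, 140°, 180°, 220°, 260°, 300°, 340°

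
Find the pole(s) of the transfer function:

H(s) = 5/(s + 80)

Pole is where denominator = 0: s + 80 = 0, so s = -80.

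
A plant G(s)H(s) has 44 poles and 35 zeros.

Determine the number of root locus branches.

Root locus has n branches where n = number of poles = 44.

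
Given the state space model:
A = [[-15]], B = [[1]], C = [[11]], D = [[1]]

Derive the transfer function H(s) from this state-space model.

(sI - A)⁻¹ = 1/(s + 15). H(s) = 11×1/(s + 15) + 1 = (s + 26)/(s + 15).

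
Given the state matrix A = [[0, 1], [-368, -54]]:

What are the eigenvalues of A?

det(A - λI) = λ² - (-54)λ + 368 = (λ - (-8))(λ - (-46)). Eigenvalues: -8, -46.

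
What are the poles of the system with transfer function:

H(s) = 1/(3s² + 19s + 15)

Discriminant = 19² - 4×3×15 = 361 - 180 = 181 > 0, so two distinct real poles. Using quadratic formula: s = (-19 ± √181)/(2×3) = (-19 ± √181)/6, with √181 ≈ 13.4536. s₁ ≈ -0.9244, s₂ ≈ -5.4089. Poles: s₁ = -0.9244, s₂ = -5.4089.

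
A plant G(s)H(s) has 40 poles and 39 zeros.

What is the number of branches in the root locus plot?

Root locus has n branches where n = number of poles = 40.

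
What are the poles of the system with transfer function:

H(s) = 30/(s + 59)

Pole is where denominator = 0: s + 59 = 0, so s = -59.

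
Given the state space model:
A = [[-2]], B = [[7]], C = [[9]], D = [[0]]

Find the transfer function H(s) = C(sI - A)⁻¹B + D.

(sI - A)⁻¹ = 1/(s + 2). H(s) = 9 × 7/(s + 2) + 0 = 63/(s + 2).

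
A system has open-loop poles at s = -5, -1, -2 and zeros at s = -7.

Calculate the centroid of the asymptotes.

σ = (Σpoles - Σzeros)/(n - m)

σ = (Σpoles - Σzeros)/(n - m) = (-8 - (-7))/(3 - 1) = -1/2 = -0.5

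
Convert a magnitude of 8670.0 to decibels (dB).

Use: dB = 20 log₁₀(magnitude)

dB = 20 log₁₀(8670.0) = 78.8 dB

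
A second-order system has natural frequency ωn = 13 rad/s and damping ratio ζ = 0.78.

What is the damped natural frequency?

ωd = ωn√(1 - ζ²) = 13√(1 - 0.78²) = 8.14 rad/s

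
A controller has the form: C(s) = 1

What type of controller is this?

This is a Proportional (P) controller.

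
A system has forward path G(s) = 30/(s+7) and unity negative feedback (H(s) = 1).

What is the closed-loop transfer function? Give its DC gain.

T(s) = G/(1+GH) = [30/(s+7)] / [1 + 30/(s+7)] = 30/(s+7+30) = 30/(s+37). DC gain = 30/37 = 0.8108.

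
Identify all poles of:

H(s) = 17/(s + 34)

Pole is where denominator = 0: s + 34 = 0, so s = -34.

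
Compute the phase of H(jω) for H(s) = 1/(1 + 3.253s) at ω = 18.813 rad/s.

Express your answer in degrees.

Phase = -arctan(ωτ) = -arctan(18.813 × 3.253) = -89.1°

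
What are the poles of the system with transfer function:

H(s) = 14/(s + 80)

Pole is where denominator = 0: s + 80 = 0, so s = -80.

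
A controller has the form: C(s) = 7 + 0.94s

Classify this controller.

This is a Proportional-Derivative (PD) controller.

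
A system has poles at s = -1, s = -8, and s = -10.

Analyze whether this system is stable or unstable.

All poles are in the left half-plane. System is stable.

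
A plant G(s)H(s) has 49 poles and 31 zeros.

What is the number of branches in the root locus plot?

Root locus has n branches where n = number of poles = 49.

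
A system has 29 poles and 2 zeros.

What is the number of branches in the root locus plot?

Root locus has n branches where n = number of poles = 29.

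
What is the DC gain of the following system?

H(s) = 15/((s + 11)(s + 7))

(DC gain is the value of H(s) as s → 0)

DC gain = H(0) = 15/(11 × 7) = 15/77 = 0.1948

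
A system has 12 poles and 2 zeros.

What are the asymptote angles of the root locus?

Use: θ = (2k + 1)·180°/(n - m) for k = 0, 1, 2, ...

n - m = 12 - 2 = 10. Angles: θk = (2k + 1)·180°/10 = 18°, 54°, 90°, 126°, 162°, 198°, 234°, 270°, 306°, 342°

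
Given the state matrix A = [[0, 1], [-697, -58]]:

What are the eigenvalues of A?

det(A - λI) = λ² - (-58)λ + 697 = (λ - (-41))(λ - (-17)). Eigenvalues: -41, -17.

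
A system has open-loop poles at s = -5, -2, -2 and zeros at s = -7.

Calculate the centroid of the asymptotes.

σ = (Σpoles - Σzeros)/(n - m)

σ = (Σpoles - Σzeros)/(n - m) = (-9 - (-7))/(3 - 1) = -2/2 = -1.0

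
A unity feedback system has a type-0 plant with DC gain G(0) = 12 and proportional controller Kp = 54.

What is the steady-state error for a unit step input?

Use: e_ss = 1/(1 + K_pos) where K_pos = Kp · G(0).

K_pos = Kp · G(0) = 54 × 12 = 648. e_ss = 1/(1 + 648) = 0.0015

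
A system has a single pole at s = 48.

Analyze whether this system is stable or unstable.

Pole at s = 48 is in the right half-plane. Unstable.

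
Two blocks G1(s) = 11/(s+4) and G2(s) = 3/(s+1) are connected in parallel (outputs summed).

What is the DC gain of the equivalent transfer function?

Parallel: G_eq = G1 + G2. DC gain = G1(0) + G2(0) = 11/4 + 3/1 = 2.75 + 3 = 5.75.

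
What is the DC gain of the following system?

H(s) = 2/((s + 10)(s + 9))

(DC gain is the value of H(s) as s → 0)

DC gain = H(0) = 2/(10 × 9) = 2/90 = 0.0222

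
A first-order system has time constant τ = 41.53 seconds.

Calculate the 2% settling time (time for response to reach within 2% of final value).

For first-order system, 2% settling time ≈ 4τ = 4 × 41.53 = 166.12 s.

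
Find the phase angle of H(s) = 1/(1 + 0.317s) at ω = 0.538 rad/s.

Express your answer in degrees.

Phase = -arctan(ωτ) = -arctan(0.538 × 0.317) = -9.7°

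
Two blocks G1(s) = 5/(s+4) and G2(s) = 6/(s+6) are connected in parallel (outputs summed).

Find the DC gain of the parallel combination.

Parallel: G_eq = G1 + G2. DC gain = G1(0) + G2(0) = 5/4 + 6/6 = 1.25 + 1 = 2.25.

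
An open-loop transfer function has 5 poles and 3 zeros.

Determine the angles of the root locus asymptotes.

n - m = 5 - 3 = 2. Angles: θk = (2k + 1)·180°/2 = 90°, 270°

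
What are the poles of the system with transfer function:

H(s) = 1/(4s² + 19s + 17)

Discriminant = 19² - 4×4×17 = 361 - 272 = 89 > 0, so two distinct real poles. Using quadratic formula: s = (-19 ± √89)/(2×4) = (-19 ± √89)/8, with √89 ≈ 9.4340. s₁ ≈ -1.1958, s₂ ≈ -3.5542. Poles: s₁ = -1.1958, s₂ = -3.5542.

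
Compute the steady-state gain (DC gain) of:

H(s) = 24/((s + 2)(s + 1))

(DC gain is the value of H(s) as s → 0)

DC gain = H(0) = 24/(2 × 1) = 24/2 = 12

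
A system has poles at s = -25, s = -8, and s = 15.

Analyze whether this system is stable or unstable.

Pole(s) at s = 15 are not in the left half-plane. System is unstable.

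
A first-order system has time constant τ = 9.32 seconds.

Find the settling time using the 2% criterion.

For first-order system, 2% settling time ≈ 4τ = 4 × 9.32 = 37.28 s.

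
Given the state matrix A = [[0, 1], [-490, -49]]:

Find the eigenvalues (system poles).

det(A - λI) = λ² - (-49)λ + 490 = (λ - (-35))(λ - (-14)). Eigenvalues: -35, -14.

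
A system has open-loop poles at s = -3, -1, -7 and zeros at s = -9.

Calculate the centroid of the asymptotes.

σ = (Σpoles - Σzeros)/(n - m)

σ = (Σpoles - Σzeros)/(n - m) = (-11 - (-9))/(3 - 1) = -2/2 = -1.0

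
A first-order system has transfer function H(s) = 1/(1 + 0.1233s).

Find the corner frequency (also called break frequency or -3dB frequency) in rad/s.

Corner frequency = 1/τ = 1/0.1233 = 8.11 rad/s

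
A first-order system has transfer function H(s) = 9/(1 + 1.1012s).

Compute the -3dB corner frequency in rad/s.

Corner frequency = 1/τ = 1/1.1012 = 0.908 rad/s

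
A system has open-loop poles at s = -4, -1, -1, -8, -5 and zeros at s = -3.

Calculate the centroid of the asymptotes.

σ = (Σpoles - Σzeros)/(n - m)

σ = (Σpoles - Σzeros)/(n - m) = (-19 - (-3))/(5 - 1) = -16/4 = -4.0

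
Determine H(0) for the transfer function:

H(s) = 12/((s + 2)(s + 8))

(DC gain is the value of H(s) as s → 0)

DC gain = H(0) = 12/(2 × 8) = 12/16 = 0.75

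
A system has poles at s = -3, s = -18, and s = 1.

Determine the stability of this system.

Pole(s) at s = 1 are not in the left half-plane. System is unstable.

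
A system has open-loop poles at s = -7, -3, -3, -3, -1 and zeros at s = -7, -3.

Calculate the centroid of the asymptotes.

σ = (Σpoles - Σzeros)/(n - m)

σ = (Σpoles - Σzeros)/(n - m) = (-17 - (-10))/(5 - 2) = -7/3 = -2.33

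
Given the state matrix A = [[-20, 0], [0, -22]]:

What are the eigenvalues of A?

For diagonal matrix, eigenvalues are diagonal entries: λ₁ = -20, λ₂ = -22.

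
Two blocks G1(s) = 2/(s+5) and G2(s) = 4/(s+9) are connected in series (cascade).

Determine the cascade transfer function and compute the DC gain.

Series: multiply transfer functions. G_eq = 2/(s+5) × 4/(s+9) = 8/((s+5)(s+9)). DC gain = 8/(5×9) = 0.1778.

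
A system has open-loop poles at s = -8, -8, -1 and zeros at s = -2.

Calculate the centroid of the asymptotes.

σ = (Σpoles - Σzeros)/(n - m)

σ = (Σpoles - Σzeros)/(n - m) = (-17 - (-2))/(3 - 1) = -15/2 = -7.5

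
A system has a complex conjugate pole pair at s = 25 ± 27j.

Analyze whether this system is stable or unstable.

Real part of poles is 25 (> 0, right half-plane). Unstable.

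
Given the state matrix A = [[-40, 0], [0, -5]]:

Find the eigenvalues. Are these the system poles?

For diagonal matrix, eigenvalues are diagonal entries: λ₁ = -40, λ₂ = -5. Eigenvalues of A = system poles.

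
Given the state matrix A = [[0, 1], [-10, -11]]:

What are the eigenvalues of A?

det(A - λI) = λ² - (-11)λ + 10 = (λ - (-10))(λ - (-1)). Eigenvalues: -10, -1.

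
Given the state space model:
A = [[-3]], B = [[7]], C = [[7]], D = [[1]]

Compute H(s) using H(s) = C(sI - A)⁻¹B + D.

(sI - A)⁻¹ = 1/(s + 3). H(s) = 7×7/(s + 3) + 1 = (s + 52)/(s + 3).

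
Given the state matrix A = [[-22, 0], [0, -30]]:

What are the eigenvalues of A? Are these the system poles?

For diagonal matrix, eigenvalues are diagonal entries: λ₁ = -22, λ₂ = -30. Eigenvalues of A = system poles.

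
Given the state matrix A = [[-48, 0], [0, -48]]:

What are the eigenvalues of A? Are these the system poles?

For diagonal matrix, eigenvalues are diagonal entries: λ₁ = -48, λ₂ = -48. Eigenvalues of A = system poles.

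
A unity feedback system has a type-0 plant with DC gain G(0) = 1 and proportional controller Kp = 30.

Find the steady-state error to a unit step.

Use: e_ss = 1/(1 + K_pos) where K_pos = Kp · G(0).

K_pos = Kp · G(0) = 30 × 1 = 30. e_ss = 1/(1 + 30) = 0.0323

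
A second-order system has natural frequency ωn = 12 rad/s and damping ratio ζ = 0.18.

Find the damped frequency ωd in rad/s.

ωd = ωn√(1 - ζ²) = 12√(1 - 0.18²) = 11.8 rad/s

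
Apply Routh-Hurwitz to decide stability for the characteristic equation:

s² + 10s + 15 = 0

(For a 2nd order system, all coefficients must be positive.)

Coefficients: 1, 10, 15. All positive, so system is stable.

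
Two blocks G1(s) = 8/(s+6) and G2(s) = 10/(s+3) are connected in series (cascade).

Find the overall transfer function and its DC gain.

Series: multiply transfer functions. G_eq = 8/(s+6) × 10/(s+3) = 80/((s+6)(s+3)). DC gain = 80/(6×3) = 4.4444.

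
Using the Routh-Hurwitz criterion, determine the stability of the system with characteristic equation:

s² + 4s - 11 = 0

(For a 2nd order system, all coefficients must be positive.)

Coefficients: 1, 4, -11. c=-11 not positive, so system is unstable.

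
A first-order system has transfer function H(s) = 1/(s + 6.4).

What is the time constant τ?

For H(s) = 1/(s + 1/τ), the pole is at -1/τ = -6.4, so τ = 1/6.4 = 0.15625 s.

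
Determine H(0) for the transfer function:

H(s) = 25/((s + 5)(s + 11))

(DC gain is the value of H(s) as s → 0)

DC gain = H(0) = 25/(5 × 11) = 25/55 = 0.4545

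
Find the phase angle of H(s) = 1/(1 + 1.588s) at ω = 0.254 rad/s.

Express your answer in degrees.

Phase = -arctan(ωτ) = -arctan(0.254 × 1.588) = -22.0°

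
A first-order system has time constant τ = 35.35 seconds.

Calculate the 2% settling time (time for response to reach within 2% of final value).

For first-order system, 2% settling time ≈ 4τ = 4 × 35.35 = 141.4 s.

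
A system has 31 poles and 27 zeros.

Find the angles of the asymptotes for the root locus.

n - m = 31 - 27 = 4. Angles: θk = (2k + 1)·180°/4 = 45°, 135°, 225°, 315°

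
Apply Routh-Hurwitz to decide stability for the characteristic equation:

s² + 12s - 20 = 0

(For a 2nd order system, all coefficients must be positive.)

Coefficients: 1, 12, -20. c=-20 not positive, so system is unstable.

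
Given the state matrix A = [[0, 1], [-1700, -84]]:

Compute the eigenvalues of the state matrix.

det(A - λI) = λ² - (-84)λ + 1700 = (λ - (-50))(λ - (-34)). Eigenvalues: -50, -34.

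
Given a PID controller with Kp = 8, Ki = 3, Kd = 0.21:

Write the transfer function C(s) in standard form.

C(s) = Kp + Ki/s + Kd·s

Substituting values: C(s) = 8 + 3/s + 0.21s = (0.21s² + 8s + 3)/s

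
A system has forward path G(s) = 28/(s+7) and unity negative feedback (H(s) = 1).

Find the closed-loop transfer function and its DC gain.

T(s) = G/(1+GH) = [28/(s+7)] / [1 + 28/(s+7)] = 28/(s+7+28) = 28/(s+35). DC gain = 28/35 = 0.8.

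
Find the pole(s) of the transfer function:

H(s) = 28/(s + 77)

Pole is where denominator = 0: s + 77 = 0, so s = -77.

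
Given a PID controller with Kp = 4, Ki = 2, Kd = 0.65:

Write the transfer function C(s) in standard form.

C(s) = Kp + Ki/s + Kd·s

Substituting values: C(s) = 4 + 2/s + 0.65s = (0.65s² + 4s + 2)/s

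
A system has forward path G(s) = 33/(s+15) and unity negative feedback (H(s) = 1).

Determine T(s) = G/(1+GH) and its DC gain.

T(s) = G/(1+GH) = [33/(s+15)] / [1 + 33/(s+15)] = 33/(s+15+33) = 33/(s+48). DC gain = 33/48 = 0.6875.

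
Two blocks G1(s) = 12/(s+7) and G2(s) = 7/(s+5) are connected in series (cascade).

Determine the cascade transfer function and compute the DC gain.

Series: multiply transfer functions. G_eq = 12/(s+7) × 7/(s+5) = 84/((s+7)(s+5)). DC gain = 84/(7×5) = 2.4.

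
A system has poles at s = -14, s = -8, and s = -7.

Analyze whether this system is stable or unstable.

All poles are in the left half-plane. System is stable.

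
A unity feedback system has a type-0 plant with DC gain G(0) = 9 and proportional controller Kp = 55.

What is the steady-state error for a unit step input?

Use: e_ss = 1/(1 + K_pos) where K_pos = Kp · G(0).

K_pos = Kp · G(0) = 55 × 9 = 495. e_ss = 1/(1 + 495) = 0.0020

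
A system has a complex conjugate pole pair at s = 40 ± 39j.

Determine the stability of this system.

Real part of poles is 40 (> 0, right half-plane). Unstable.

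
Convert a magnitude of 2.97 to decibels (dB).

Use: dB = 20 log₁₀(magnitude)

dB = 20 log₁₀(2.97) = 9.5 dB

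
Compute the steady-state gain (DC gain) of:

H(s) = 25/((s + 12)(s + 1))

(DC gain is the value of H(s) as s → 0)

DC gain = H(0) = 25/(12 × 1) = 25/12 = 2.0833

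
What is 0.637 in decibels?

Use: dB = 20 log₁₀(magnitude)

dB = 20 log₁₀(0.637) = -3.9 dB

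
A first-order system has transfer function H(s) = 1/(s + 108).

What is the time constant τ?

For H(s) = 1/(s + 1/τ), the pole is at -1/τ = -108, so τ = 1/108 = 0.0093 s.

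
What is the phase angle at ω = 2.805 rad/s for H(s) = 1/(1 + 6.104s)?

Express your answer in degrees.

Phase = -arctan(ωτ) = -arctan(2.805 × 6.104) = -86.7°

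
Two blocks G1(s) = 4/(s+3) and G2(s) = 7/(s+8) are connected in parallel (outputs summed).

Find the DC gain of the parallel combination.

Parallel: G_eq = G1 + G2. DC gain = G1(0) + G2(0) = 4/3 + 7/8 = 1.3333 + 0.875 = 2.2083.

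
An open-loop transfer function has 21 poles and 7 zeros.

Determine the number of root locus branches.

Root locus has n branches where n = number of poles = 21.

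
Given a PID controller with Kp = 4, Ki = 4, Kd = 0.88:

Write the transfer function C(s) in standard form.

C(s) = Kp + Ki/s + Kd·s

Substituting values: C(s) = 4 + 4/s + 0.88s = (0.88s² + 4s + 4)/s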